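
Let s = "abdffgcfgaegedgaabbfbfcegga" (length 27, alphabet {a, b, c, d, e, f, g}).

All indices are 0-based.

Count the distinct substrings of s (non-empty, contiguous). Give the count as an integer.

sorted suffixes:
  #0 SA[0]=26  'a'
  #1 SA[1]=15  'aabbfbfcegga'
  #2 SA[2]=16  'abbfbfcegga'
  #3 SA[3]=0  'abdffgcfgaegedgaabbfbfcegga'
  #4 SA[4]=9  'aegedgaabbfbfcegga'
  #5 SA[5]=17  'bbfbfcegga'
  #6 SA[6]=1  'bdffgcfgaegedgaabbfbfcegga'
  #7 SA[7]=18  'bfbfcegga'
  #8 SA[8]=20  'bfcegga'
  #9 SA[9]=22  'cegga'
  #10 SA[10]=6  'cfgaegedgaabbfbfcegga'
  #11 SA[11]=2  'dffgcfgaegedgaabbfbfcegga'
  #12 SA[12]=13  'dgaabbfbfcegga'
  #13 SA[13]=12  'edgaabbfbfcegga'
  #14 SA[14]=10  'egedgaabbfbfcegga'
  #15 SA[15]=23  'egga'
  #16 SA[16]=19  'fbfcegga'
  #17 SA[17]=21  'fcegga'
  #18 SA[18]=3  'ffgcfgaegedgaabbfbfcegga'
  #19 SA[19]=7  'fgaegedgaabbfbfcegga'
  #20 SA[20]=4  'fgcfgaegedgaabbfbfcegga'
  #21 SA[21]=25  'ga'
  #22 SA[22]=14  'gaabbfbfcegga'
  #23 SA[23]=8  'gaegedgaabbfbfcegga'
  #24 SA[24]=5  'gcfgaegedgaabbfbfcegga'
  #25 SA[25]=11  'gedgaabbfbfcegga'
  #26 SA[26]=24  'gga'

SA = [26, 15, 16, 0, 9, 17, 1, 18, 20, 22, 6, 2, 13, 12, 10, 23, 19, 21, 3, 7, 4, 25, 14, 8, 5, 11, 24]
i: (SA[i-1],SA[i]) lcp shared
  1: (26,15) 1 'a'
  2: (15,16) 1 'a'
  3: (16,0) 2 'ab'
  4: (0,9) 1 'a'
  5: (9,17) 0 ''
  6: (17,1) 1 'b'
  7: (1,18) 1 'b'
  8: (18,20) 2 'bf'
  9: (20,22) 0 ''
  10: (22,6) 1 'c'
  11: (6,2) 0 ''
  12: (2,13) 1 'd'
  13: (13,12) 0 ''
  14: (12,10) 1 'e'
  15: (10,23) 2 'eg'
  16: (23,19) 0 ''
  17: (19,21) 1 'f'
  18: (21,3) 1 'f'
  19: (3,7) 1 'f'
  20: (7,4) 2 'fg'
  21: (4,25) 0 ''
  22: (25,14) 2 'ga'
  23: (14,8) 2 'ga'
  24: (8,5) 1 'g'
  25: (5,11) 1 'g'
  26: (11,24) 1 'g'

n(n+1)/2 = 27·28/2 = 378
Σ LCP = 0 + 1 + 1 + 2 + 1 + 0 + 1 + 1 + 2 + 0 + 1 + 0 + 1 + 0 + 1 + 2 + 0 + 1 + 1 + 1 + 2 + 0 + 2 + 2 + 1 + 1 + 1 = 26
distinct = 378 − 26 = 352

352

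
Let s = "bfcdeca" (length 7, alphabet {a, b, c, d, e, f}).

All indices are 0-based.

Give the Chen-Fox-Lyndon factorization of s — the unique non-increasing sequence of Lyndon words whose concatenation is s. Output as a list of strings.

emit factor 1: 'bfcdec' (i=0, period=6)
emit factor 2: 'a' (i=6, period=1)

["bfcdec", "a"]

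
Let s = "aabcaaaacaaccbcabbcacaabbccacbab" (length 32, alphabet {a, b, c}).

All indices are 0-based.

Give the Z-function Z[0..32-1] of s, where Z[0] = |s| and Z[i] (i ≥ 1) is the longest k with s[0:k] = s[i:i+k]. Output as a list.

Z[0]=32
i=1: fresh scan; Z[1]=1 scan→box=[1,2)
i=2: fresh scan; Z[2]=0
i=3: fresh scan; Z[3]=0
i=4: fresh scan; Z[4]=2 scan→box=[4,6)
i=5: min(r-i=1, Z[1]=1)=1; Z[5]=2 scan→box=[5,7)
i=6: min(r-i=1, Z[1]=1)=1; Z[6]=2 scan→box=[6,8)
i=7: min(r-i=1, Z[1]=1)=1; Z[7]=1
i=8: fresh scan; Z[8]=0
i=9: fresh scan; Z[9]=2 scan→box=[9,11)
i=10: min(r-i=1, Z[1]=1)=1; Z[10]=1
i=11: fresh scan; Z[11]=0
i=12: fresh scan; Z[12]=0
i=13: fresh scan; Z[13]=0
i=14: fresh scan; Z[14]=0
i=15: fresh scan; Z[15]=1 scan→box=[15,16)
i=16: fresh scan; Z[16]=0
i=17: fresh scan; Z[17]=0
i=18: fresh scan; Z[18]=0
i=19: fresh scan; Z[19]=1 scan→box=[19,20)
i=20: fresh scan; Z[20]=0
i=21: fresh scan; Z[21]=3 scan→box=[21,24)
i=22: min(r-i=2, Z[1]=1)=1; Z[22]=1
i=23: min(r-i=1, Z[2]=0)=0; Z[23]=0
i=24: fresh scan; Z[24]=0
i=25: fresh scan; Z[25]=0
i=26: fresh scan; Z[26]=0
i=27: fresh scan; Z[27]=1 scan→box=[27,28)
i=28: fresh scan; Z[28]=0
i=29: fresh scan; Z[29]=0
i=30: fresh scan; Z[30]=1 scan→box=[30,31)
i=31: fresh scan; Z[31]=0

[32, 1, 0, 0, 2, 2, 2, 1, 0, 2, 1, 0, 0, 0, 0, 1, 0, 0, 0, 1, 0, 3, 1, 0, 0, 0, 0, 1, 0, 0, 1, 0]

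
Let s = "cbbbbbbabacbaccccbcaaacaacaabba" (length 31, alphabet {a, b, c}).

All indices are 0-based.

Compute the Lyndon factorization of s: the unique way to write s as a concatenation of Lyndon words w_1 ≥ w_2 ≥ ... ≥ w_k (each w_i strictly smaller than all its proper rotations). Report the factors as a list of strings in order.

["c", "b", "b", "b", "b", "b", "b", "abacbaccccbc", "aaacaacaabb", "a"]

emit factor 1: 'c' (i=0, period=1)
emit factor 2: 'b' (i=1, period=1)
emit factor 3: 'b' (i=2, period=1)
emit factor 4: 'b' (i=3, period=1)
emit factor 5: 'b' (i=4, period=1)
emit factor 6: 'b' (i=5, period=1)
emit factor 7: 'b' (i=6, period=1)
emit factor 8: 'abacbaccccbc' (i=7, period=12)
emit factor 9: 'aaacaacaabb' (i=19, period=11)
emit factor 10: 'a' (i=30, period=1)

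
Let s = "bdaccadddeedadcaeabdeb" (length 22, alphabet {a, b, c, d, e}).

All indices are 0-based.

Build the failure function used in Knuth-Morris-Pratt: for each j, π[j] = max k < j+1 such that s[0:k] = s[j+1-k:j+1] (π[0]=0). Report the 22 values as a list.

π[0] = 0
j=1 s[j]='d': π[1]=0 (border '')
j=2 s[j]='a': π[2]=0 (border '')
j=3 s[j]='c': π[3]=0 (border '')
j=4 s[j]='c': π[4]=0 (border '')
j=5 s[j]='a': π[5]=0 (border '')
j=6 s[j]='d': π[6]=0 (border '')
j=7 s[j]='d': π[7]=0 (border '')
j=8 s[j]='d': π[8]=0 (border '')
j=9 s[j]='e': π[9]=0 (border '')
j=10 s[j]='e': π[10]=0 (border '')
j=11 s[j]='d': π[11]=0 (border '')
j=12 s[j]='a': π[12]=0 (border '')
j=13 s[j]='d': π[13]=0 (border '')
j=14 s[j]='c': π[14]=0 (border '')
j=15 s[j]='a': π[15]=0 (border '')
j=16 s[j]='e': π[16]=0 (border '')
j=17 s[j]='a': π[17]=0 (border '')
j=18 s[j]='b': π[18]=1 (border 'b')
j=19 s[j]='d': π[19]=2 (border 'bd')
j=20 s[j]='e': k: 2→0; π[20]=0 (border '')
j=21 s[j]='b': π[21]=1 (border 'b')

[0, 0, 0, 0, 0, 0, 0, 0, 0, 0, 0, 0, 0, 0, 0, 0, 0, 0, 1, 2, 0, 1]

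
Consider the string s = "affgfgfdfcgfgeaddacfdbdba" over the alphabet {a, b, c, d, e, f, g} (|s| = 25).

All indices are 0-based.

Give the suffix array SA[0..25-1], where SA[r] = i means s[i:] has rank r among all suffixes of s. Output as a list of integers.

rank | idx | suffix
   0 |  24 | a
   1 |  17 | acfdbdba
   2 |  14 | addacfdbdba
   3 |   0 | affgfgfdfcgfgeaddacfdbdba
   4 |  23 | ba
   5 |  21 | bdba
   6 |  18 | cfdbdba
   7 |   9 | cgfgeaddacfdbdba
   8 |  16 | dacfdbdba
   9 |  22 | dba
  10 |  20 | dbdba
  11 |  15 | ddacfdbdba
  12 |   7 | dfcgfgeaddacfdbdba
  13 |  13 | eaddacfdbdba
  14 |   8 | fcgfgeaddacfdbdba
  15 |  19 | fdbdba
  16 |   6 | fdfcgfgeaddacfdbdba
  17 |   1 | ffgfgfdfcgfgeaddacfdbdba
  18 |  11 | fgeaddacfdbdba
  19 |   4 | fgfdfcgfgeaddacfdbdba
  20 |   2 | fgfgfdfcgfgeaddacfdbdba
  21 |  12 | geaddacfdbdba
  22 |   5 | gfdfcgfgeaddacfdbdba
  23 |  10 | gfgeaddacfdbdba
  24 |   3 | gfgfdfcgfgeaddacfdbdba

[24, 17, 14, 0, 23, 21, 18, 9, 16, 22, 20, 15, 7, 13, 8, 19, 6, 1, 11, 4, 2, 12, 5, 10, 3]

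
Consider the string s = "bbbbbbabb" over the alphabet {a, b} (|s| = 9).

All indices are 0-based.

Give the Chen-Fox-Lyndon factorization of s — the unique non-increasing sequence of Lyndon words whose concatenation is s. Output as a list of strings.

["b", "b", "b", "b", "b", "b", "abb"]

emit factor 1: 'b' (i=0, period=1)
emit factor 2: 'b' (i=1, period=1)
emit factor 3: 'b' (i=2, period=1)
emit factor 4: 'b' (i=3, period=1)
emit factor 5: 'b' (i=4, period=1)
emit factor 6: 'b' (i=5, period=1)
emit factor 7: 'abb' (i=6, period=3)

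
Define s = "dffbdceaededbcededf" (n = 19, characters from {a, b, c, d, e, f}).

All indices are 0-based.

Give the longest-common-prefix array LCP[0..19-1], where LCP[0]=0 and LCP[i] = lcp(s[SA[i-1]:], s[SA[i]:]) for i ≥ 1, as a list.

rank | idx | suffix
   0 |   7 | aededbcededf
   1 |  12 | bcededf
   2 |   3 | bdceaededbcededf
   3 |   5 | ceaededbcededf
   4 |  13 | cededf
   5 |  11 | dbcededf
   6 |   4 | dceaededbcededf
   7 |   9 | dedbcededf
   8 |  15 | dedf
   9 |  17 | df
  10 |   0 | dffbdceaededbcededf
  11 |   6 | eaededbcededf
  12 |  10 | edbcededf
  13 |   8 | ededbcededf
  14 |  14 | ededf
  15 |  16 | edf
  16 |  18 | f
  17 |   2 | fbdceaededbcededf
  18 |   1 | ffbdceaededbcededf

SA = [7, 12, 3, 5, 13, 11, 4, 9, 15, 17, 0, 6, 10, 8, 14, 16, 18, 2, 1]
[i] adj suffixes → lcp
  [1] 7/12 → 0 ('')
  [2] 12/3 → 1 ('b')
  [3] 3/5 → 0 ('')
  [4] 5/13 → 2 ('ce')
  [5] 13/11 → 0 ('')
  [6] 11/4 → 1 ('d')
  [7] 4/9 → 1 ('d')
  [8] 9/15 → 3 ('ded')
  [9] 15/17 → 1 ('d')
  [10] 17/0 → 2 ('df')
  [11] 0/6 → 0 ('')
  [12] 6/10 → 1 ('e')
  [13] 10/8 → 2 ('ed')
  [14] 8/14 → 4 ('eded')
  [15] 14/16 → 2 ('ed')
  [16] 16/18 → 0 ('')
  [17] 18/2 → 1 ('f')
  [18] 2/1 → 1 ('f')

[0, 0, 1, 0, 2, 0, 1, 1, 3, 1, 2, 0, 1, 2, 4, 2, 0, 1, 1]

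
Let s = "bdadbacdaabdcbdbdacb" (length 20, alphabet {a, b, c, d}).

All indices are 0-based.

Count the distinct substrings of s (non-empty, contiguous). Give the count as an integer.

185

rank | idx | suffix
   0 |   8 | aabdcbdbdacb
   1 |   9 | abdcbdbdacb
   2 |  17 | acb
   3 |   5 | acdaabdcbdbdacb
   4 |   2 | adbacdaabdcbdbdacb
   5 |  19 | b
   6 |   4 | bacdaabdcbdbdacb
   7 |  15 | bdacb
   8 |   0 | bdadbacdaabdcbdbdacb
   9 |  13 | bdbdacb
  10 |  10 | bdcbdbdacb
  11 |  18 | cb
  12 |  12 | cbdbdacb
  13 |   6 | cdaabdcbdbdacb
  14 |   7 | daabdcbdbdacb
  15 |  16 | dacb
  16 |   1 | dadbacdaabdcbdbdacb
  17 |   3 | dbacdaabdcbdbdacb
  18 |  14 | dbdacb
  19 |  11 | dcbdbdacb

SA = [8, 9, 17, 5, 2, 19, 4, 15, 0, 13, 10, 18, 12, 6, 7, 16, 1, 3, 14, 11]
rank  pair      lcp
   1  s[8:],s[9:]  1  'a'
   2  s[9:],s[17:]  1  'a'
   3  s[17:],s[5:]  2  'ac'
   4  s[5:],s[2:]  1  'a'
   5  s[2:],s[19:]  0  ''
   6  s[19:],s[4:]  1  'b'
   7  s[4:],s[15:]  1  'b'
   8  s[15:],s[0:]  3  'bda'
   9  s[0:],s[13:]  2  'bd'
  10  s[13:],s[10:]  2  'bd'
  11  s[10:],s[18:]  0  ''
  12  s[18:],s[12:]  2  'cb'
  13  s[12:],s[6:]  1  'c'
  14  s[6:],s[7:]  0  ''
  15  s[7:],s[16:]  2  'da'
  16  s[16:],s[1:]  2  'da'
  17  s[1:],s[3:]  1  'd'
  18  s[3:],s[14:]  2  'db'
  19  s[14:],s[11:]  1  'd'

n(n+1)/2 = 20·21/2 = 210
Σ LCP = 0 + 1 + 1 + 2 + 1 + 0 + 1 + 1 + 3 + 2 + 2 + 0 + 2 + 1 + 0 + 2 + 2 + 1 + 2 + 1 = 25
distinct = 210 − 25 = 185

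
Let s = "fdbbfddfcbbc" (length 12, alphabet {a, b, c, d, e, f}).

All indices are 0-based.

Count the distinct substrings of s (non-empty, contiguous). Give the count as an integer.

rank→(start, suffix):
  0 → (9, 'bbc')
  1 → (2, 'bbfddfcbbc')
  2 → (10, 'bc')
  3 → (3, 'bfddfcbbc')
  4 → (11, 'c')
  5 → (8, 'cbbc')
  6 → (1, 'dbbfddfcbbc')
  7 → (5, 'ddfcbbc')
  8 → (6, 'dfcbbc')
  9 → (7, 'fcbbc')
  10 → (0, 'fdbbfddfcbbc')
  11 → (4, 'fddfcbbc')

SA = [9, 2, 10, 3, 11, 8, 1, 5, 6, 7, 0, 4]
[i] adj suffixes → lcp
  [1] 9/2 → 2 ('bb')
  [2] 2/10 → 1 ('b')
  [3] 10/3 → 1 ('b')
  [4] 3/11 → 0 ('')
  [5] 11/8 → 1 ('c')
  [6] 8/1 → 0 ('')
  [7] 1/5 → 1 ('d')
  [8] 5/6 → 1 ('d')
  [9] 6/7 → 0 ('')
  [10] 7/0 → 1 ('f')
  [11] 0/4 → 2 ('fd')

n(n+1)/2 = 12·13/2 = 78
Σ LCP = 0 + 2 + 1 + 1 + 0 + 1 + 0 + 1 + 1 + 0 + 1 + 2 = 10
distinct = 78 − 10 = 68

68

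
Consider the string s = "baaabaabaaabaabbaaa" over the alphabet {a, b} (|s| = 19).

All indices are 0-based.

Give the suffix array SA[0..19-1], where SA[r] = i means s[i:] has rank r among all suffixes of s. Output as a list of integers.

[18, 17, 16, 1, 8, 5, 2, 9, 12, 6, 3, 10, 13, 15, 0, 7, 4, 11, 14]

sorted suffixes:
  #0 SA[0]=18  'a'
  #1 SA[1]=17  'aa'
  #2 SA[2]=16  'aaa'
  #3 SA[3]=1  'aaabaabaaabaabbaaa'
  #4 SA[4]=8  'aaabaabbaaa'
  #5 SA[5]=5  'aabaaabaabbaaa'
  #6 SA[6]=2  'aabaabaaabaabbaaa'
  #7 SA[7]=9  'aabaabbaaa'
  #8 SA[8]=12  'aabbaaa'
  #9 SA[9]=6  'abaaabaabbaaa'
  #10 SA[10]=3  'abaabaaabaabbaaa'
  #11 SA[11]=10  'abaabbaaa'
  #12 SA[12]=13  'abbaaa'
  #13 SA[13]=15  'baaa'
  #14 SA[14]=0  'baaabaabaaabaabbaaa'
  #15 SA[15]=7  'baaabaabbaaa'
  #16 SA[16]=4  'baabaaabaabbaaa'
  #17 SA[17]=11  'baabbaaa'
  #18 SA[18]=14  'bbaaa'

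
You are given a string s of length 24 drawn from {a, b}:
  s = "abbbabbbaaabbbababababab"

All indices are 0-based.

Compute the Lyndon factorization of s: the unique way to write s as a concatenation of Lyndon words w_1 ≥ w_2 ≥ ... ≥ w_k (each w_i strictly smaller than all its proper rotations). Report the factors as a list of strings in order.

["abbb", "abbb", "aaabbbababababab"]

emit factor 1: 'abbb' (i=0, period=4)
emit factor 2: 'abbb' (i=4, period=4)
emit factor 3: 'aaabbbababababab' (i=8, period=16)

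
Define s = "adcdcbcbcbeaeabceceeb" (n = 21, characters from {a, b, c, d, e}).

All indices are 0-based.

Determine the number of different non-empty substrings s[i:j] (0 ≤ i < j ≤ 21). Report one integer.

sorted suffixes:
  #0 SA[0]=13  'abceceeb'
  #1 SA[1]=0  'adcdcbcbcbeaeabceceeb'
  #2 SA[2]=11  'aeabceceeb'
  #3 SA[3]=20  'b'
  #4 SA[4]=5  'bcbcbeaeabceceeb'
  #5 SA[5]=7  'bcbeaeabceceeb'
  #6 SA[6]=14  'bceceeb'
  #7 SA[7]=9  'beaeabceceeb'
  #8 SA[8]=4  'cbcbcbeaeabceceeb'
  #9 SA[9]=6  'cbcbeaeabceceeb'
  #10 SA[10]=8  'cbeaeabceceeb'
  #11 SA[11]=2  'cdcbcbcbeaeabceceeb'
  #12 SA[12]=15  'ceceeb'
  #13 SA[13]=17  'ceeb'
  #14 SA[14]=3  'dcbcbcbeaeabceceeb'
  #15 SA[15]=1  'dcdcbcbcbeaeabceceeb'
  #16 SA[16]=12  'eabceceeb'
  #17 SA[17]=10  'eaeabceceeb'
  #18 SA[18]=19  'eb'
  #19 SA[19]=16  'eceeb'
  #20 SA[20]=18  'eeb'

SA = [13, 0, 11, 20, 5, 7, 14, 9, 4, 6, 8, 2, 15, 17, 3, 1, 12, 10, 19, 16, 18]
i: (SA[i-1],SA[i]) lcp shared
  1: (13,0) 1 'a'
  2: (0,11) 1 'a'
  3: (11,20) 0 ''
  4: (20,5) 1 'b'
  5: (5,7) 3 'bcb'
  6: (7,14) 2 'bc'
  7: (14,9) 1 'b'
  8: (9,4) 0 ''
  9: (4,6) 4 'cbcb'
  10: (6,8) 2 'cb'
  11: (8,2) 1 'c'
  12: (2,15) 1 'c'
  13: (15,17) 2 'ce'
  14: (17,3) 0 ''
  15: (3,1) 2 'dc'
  16: (1,12) 0 ''
  17: (12,10) 2 'ea'
  18: (10,19) 1 'e'
  19: (19,16) 1 'e'
  20: (16,18) 1 'e'

n(n+1)/2 = 21·22/2 = 231
Σ LCP = 0 + 1 + 1 + 0 + 1 + 3 + 2 + 1 + 0 + 4 + 2 + 1 + 1 + 2 + 0 + 2 + 0 + 2 + 1 + 1 + 1 = 26
distinct = 231 − 26 = 205

205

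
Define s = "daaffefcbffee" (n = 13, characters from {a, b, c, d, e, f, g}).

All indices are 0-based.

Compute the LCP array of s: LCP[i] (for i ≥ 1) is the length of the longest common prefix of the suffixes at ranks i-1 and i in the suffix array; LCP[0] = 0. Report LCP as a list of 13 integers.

[0, 1, 0, 0, 0, 0, 1, 1, 0, 1, 2, 1, 3]

rank | idx | suffix
   0 |   1 | aaffefcbffee
   1 |   2 | affefcbffee
   2 |   8 | bffee
   3 |   7 | cbffee
   4 |   0 | daaffefcbffee
   5 |  12 | e
   6 |  11 | ee
   7 |   5 | efcbffee
   8 |   6 | fcbffee
   9 |  10 | fee
  10 |   4 | fefcbffee
  11 |   9 | ffee
  12 |   3 | ffefcbffee

SA = [1, 2, 8, 7, 0, 12, 11, 5, 6, 10, 4, 9, 3]
rank  pair      lcp
   1  s[1:],s[2:]  1  'a'
   2  s[2:],s[8:]  0  ''
   3  s[8:],s[7:]  0  ''
   4  s[7:],s[0:]  0  ''
   5  s[0:],s[12:]  0  ''
   6  s[12:],s[11:]  1  'e'
   7  s[11:],s[5:]  1  'e'
   8  s[5:],s[6:]  0  ''
   9  s[6:],s[10:]  1  'f'
  10  s[10:],s[4:]  2  'fe'
  11  s[4:],s[9:]  1  'f'
  12  s[9:],s[3:]  3  'ffe'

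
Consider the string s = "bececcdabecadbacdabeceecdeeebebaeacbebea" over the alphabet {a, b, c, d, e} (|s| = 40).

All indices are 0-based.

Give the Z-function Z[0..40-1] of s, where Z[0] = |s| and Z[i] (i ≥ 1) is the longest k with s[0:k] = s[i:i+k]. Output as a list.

Z[0]=40
i=1: outside box; Z[1]=0
i=2: outside box; Z[2]=0
i=3: outside box; Z[3]=0
i=4: outside box; Z[4]=0
i=5: outside box; Z[5]=0
i=6: outside box; Z[6]=0
i=7: outside box; Z[7]=0
i=8: outside box; Z[8]=3 extend→box=[8,11)
i=9: min(r-i=2, Z[1]=0)=0; Z[9]=0
i=10: min(r-i=1, Z[2]=0)=0; Z[10]=0
i=11: outside box; Z[11]=0
i=12: outside box; Z[12]=0
i=13: outside box; Z[13]=1 extend→box=[13,14)
i=14: outside box; Z[14]=0
i=15: outside box; Z[15]=0
i=16: outside box; Z[16]=0
i=17: outside box; Z[17]=0
i=18: outside box; Z[18]=4 extend→box=[18,22)
i=19: min(r-i=3, Z[1]=0)=0; Z[19]=0
i=20: min(r-i=2, Z[2]=0)=0; Z[20]=0
i=21: min(r-i=1, Z[3]=0)=0; Z[21]=0
i=22: outside box; Z[22]=0
i=23: outside box; Z[23]=0
i=24: outside box; Z[24]=0
i=25: outside box; Z[25]=0
i=26: outside box; Z[26]=0
i=27: outside box; Z[27]=0
i=28: outside box; Z[28]=2 extend→box=[28,30)
i=29: min(r-i=1, Z[1]=0)=0; Z[29]=0
i=30: outside box; Z[30]=1 extend→box=[30,31)
i=31: outside box; Z[31]=0
i=32: outside box; Z[32]=0
i=33: outside box; Z[33]=0
i=34: outside box; Z[34]=0
i=35: outside box; Z[35]=2 extend→box=[35,37)
i=36: min(r-i=1, Z[1]=0)=0; Z[36]=0
i=37: outside box; Z[37]=2 extend→box=[37,39)
i=38: min(r-i=1, Z[1]=0)=0; Z[38]=0
i=39: outside box; Z[39]=0

[40, 0, 0, 0, 0, 0, 0, 0, 3, 0, 0, 0, 0, 1, 0, 0, 0, 0, 4, 0, 0, 0, 0, 0, 0, 0, 0, 0, 2, 0, 1, 0, 0, 0, 0, 2, 0, 2, 0, 0]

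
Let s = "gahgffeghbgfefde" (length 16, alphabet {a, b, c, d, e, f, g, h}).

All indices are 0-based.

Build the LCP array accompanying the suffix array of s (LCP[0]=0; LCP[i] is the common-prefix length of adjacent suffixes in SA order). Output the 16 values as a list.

[0, 0, 0, 0, 1, 1, 0, 1, 2, 1, 0, 1, 2, 1, 0, 1]

rank | idx | suffix
   0 |   1 | ahgffeghbgfefde
   1 |   9 | bgfefde
   2 |  14 | de
   3 |  15 | e
   4 |  12 | efde
   5 |   6 | eghbgfefde
   6 |  13 | fde
   7 |  11 | fefde
   8 |   5 | feghbgfefde
   9 |   4 | ffeghbgfefde
  10 |   0 | gahgffeghbgfefde
  11 |  10 | gfefde
  12 |   3 | gffeghbgfefde
  13 |   7 | ghbgfefde
  14 |   8 | hbgfefde
  15 |   2 | hgffeghbgfefde

SA = [1, 9, 14, 15, 12, 6, 13, 11, 5, 4, 0, 10, 3, 7, 8, 2]
rank  pair      lcp
   1  s[1:],s[9:]  0  ''
   2  s[9:],s[14:]  0  ''
   3  s[14:],s[15:]  0  ''
   4  s[15:],s[12:]  1  'e'
   5  s[12:],s[6:]  1  'e'
   6  s[6:],s[13:]  0  ''
   7  s[13:],s[11:]  1  'f'
   8  s[11:],s[5:]  2  'fe'
   9  s[5:],s[4:]  1  'f'
  10  s[4:],s[0:]  0  ''
  11  s[0:],s[10:]  1  'g'
  12  s[10:],s[3:]  2  'gf'
  13  s[3:],s[7:]  1  'g'
  14  s[7:],s[8:]  0  ''
  15  s[8:],s[2:]  1  'h'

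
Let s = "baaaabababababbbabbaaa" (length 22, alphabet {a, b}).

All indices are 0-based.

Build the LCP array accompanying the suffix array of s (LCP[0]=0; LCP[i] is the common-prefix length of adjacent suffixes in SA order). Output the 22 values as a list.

[0, 1, 2, 3, 3, 2, 1, 8, 6, 4, 2, 3, 0, 4, 2, 7, 5, 3, 4, 1, 3, 2]

rank | idx | suffix
   0 |  21 | a
   1 |  20 | aa
   2 |  19 | aaa
   3 |   1 | aaaabababababbbabbaaa
   4 |   2 | aaabababababbbabbaaa
   5 |   3 | aabababababbbabbaaa
   6 |   4 | abababababbbabbaaa
   7 |   6 | ababababbbabbaaa
   8 |   8 | abababbbabbaaa
   9 |  10 | ababbbabbaaa
  10 |  16 | abbaaa
  11 |  12 | abbbabbaaa
  12 |  18 | baaa
  13 |   0 | baaaabababababbbabbaaa
  14 |   5 | bababababbbabbaaa
  15 |   7 | babababbbabbaaa
  16 |   9 | bababbbabbaaa
  17 |  15 | babbaaa
  18 |  11 | babbbabbaaa
  19 |  17 | bbaaa
  20 |  14 | bbabbaaa
  21 |  13 | bbbabbaaa

SA = [21, 20, 19, 1, 2, 3, 4, 6, 8, 10, 16, 12, 18, 0, 5, 7, 9, 15, 11, 17, 14, 13]
i: (SA[i-1],SA[i]) lcp shared
  1: (21,20) 1 'a'
  2: (20,19) 2 'aa'
  3: (19,1) 3 'aaa'
  4: (1,2) 3 'aaa'
  5: (2,3) 2 'aa'
  6: (3,4) 1 'a'
  7: (4,6) 8 'abababab'
  8: (6,8) 6 'ababab'
  9: (8,10) 4 'abab'
  10: (10,16) 2 'ab'
  11: (16,12) 3 'abb'
  12: (12,18) 0 ''
  13: (18,0) 4 'baaa'
  14: (0,5) 2 'ba'
  15: (5,7) 7 'bababab'
  16: (7,9) 5 'babab'
  17: (9,15) 3 'bab'
  18: (15,11) 4 'babb'
  19: (11,17) 1 'b'
  20: (17,14) 3 'bba'
  21: (14,13) 2 'bb'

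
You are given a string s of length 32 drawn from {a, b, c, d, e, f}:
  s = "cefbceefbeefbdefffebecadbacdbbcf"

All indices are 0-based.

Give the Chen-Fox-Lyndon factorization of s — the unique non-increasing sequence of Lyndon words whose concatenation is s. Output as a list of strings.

emit factor 1: 'cef' (i=0, period=3)
emit factor 2: 'bceefbeefbdefffebec' (i=3, period=19)
emit factor 3: 'adb' (i=22, period=3)
emit factor 4: 'acdbbcf' (i=25, period=7)

["cef", "bceefbeefbdefffebec", "adb", "acdbbcf"]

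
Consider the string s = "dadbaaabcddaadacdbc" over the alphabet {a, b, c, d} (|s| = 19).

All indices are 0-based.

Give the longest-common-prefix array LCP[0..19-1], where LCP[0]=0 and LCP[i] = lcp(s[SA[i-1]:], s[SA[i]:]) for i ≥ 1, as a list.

[0, 2, 2, 1, 1, 1, 2, 0, 1, 2, 0, 1, 2, 0, 2, 2, 1, 2, 1]

sorted suffixes:
  #0 SA[0]=4  'aaabcddaadacdbc'
  #1 SA[1]=5  'aabcddaadacdbc'
  #2 SA[2]=11  'aadacdbc'
  #3 SA[3]=6  'abcddaadacdbc'
  #4 SA[4]=14  'acdbc'
  #5 SA[5]=12  'adacdbc'
  #6 SA[6]=1  'adbaaabcddaadacdbc'
  #7 SA[7]=3  'baaabcddaadacdbc'
  #8 SA[8]=17  'bc'
  #9 SA[9]=7  'bcddaadacdbc'
  #10 SA[10]=18  'c'
  #11 SA[11]=15  'cdbc'
  #12 SA[12]=8  'cddaadacdbc'
  #13 SA[13]=10  'daadacdbc'
  #14 SA[14]=13  'dacdbc'
  #15 SA[15]=0  'dadbaaabcddaadacdbc'
  #16 SA[16]=2  'dbaaabcddaadacdbc'
  #17 SA[17]=16  'dbc'
  #18 SA[18]=9  'ddaadacdbc'

SA = [4, 5, 11, 6, 14, 12, 1, 3, 17, 7, 18, 15, 8, 10, 13, 0, 2, 16, 9]
[i] adj suffixes → lcp
  [1] 4/5 → 2 ('aa')
  [2] 5/11 → 2 ('aa')
  [3] 11/6 → 1 ('a')
  [4] 6/14 → 1 ('a')
  [5] 14/12 → 1 ('a')
  [6] 12/1 → 2 ('ad')
  [7] 1/3 → 0 ('')
  [8] 3/17 → 1 ('b')
  [9] 17/7 → 2 ('bc')
  [10] 7/18 → 0 ('')
  [11] 18/15 → 1 ('c')
  [12] 15/8 → 2 ('cd')
  [13] 8/10 → 0 ('')
  [14] 10/13 → 2 ('da')
  [15] 13/0 → 2 ('da')
  [16] 0/2 → 1 ('d')
  [17] 2/16 → 2 ('db')
  [18] 16/9 → 1 ('d')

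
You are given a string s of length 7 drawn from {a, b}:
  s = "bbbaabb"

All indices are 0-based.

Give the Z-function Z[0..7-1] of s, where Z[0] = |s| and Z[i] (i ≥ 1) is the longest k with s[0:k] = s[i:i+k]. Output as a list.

[7, 2, 1, 0, 0, 2, 1]

Z[0]=7
i=1: outside box; Z[1]=2 extend→box=[1,3)
i=2: min(r-i=1, Z[1]=2)=1; Z[2]=1
i=3: outside box; Z[3]=0
i=4: outside box; Z[4]=0
i=5: outside box; Z[5]=2 extend→box=[5,7)
i=6: min(r-i=1, Z[1]=2)=1; Z[6]=1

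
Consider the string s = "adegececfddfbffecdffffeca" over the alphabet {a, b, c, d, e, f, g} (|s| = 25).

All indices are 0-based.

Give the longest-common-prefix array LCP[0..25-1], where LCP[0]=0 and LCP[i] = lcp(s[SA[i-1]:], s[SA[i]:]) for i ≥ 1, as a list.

rank | idx | suffix
   0 |  24 | a
   1 |   0 | adegececfddfbffecdffffeca
   2 |  12 | bffecdffffeca
   3 |  23 | ca
   4 |  16 | cdffffeca
   5 |   5 | cecfddfbffecdffffeca
   6 |   7 | cfddfbffecdffffeca
   7 |   9 | ddfbffecdffffeca
   8 |   1 | degececfddfbffecdffffeca
   9 |  10 | dfbffecdffffeca
  10 |  17 | dffffeca
  11 |  22 | eca
  12 |  15 | ecdffffeca
  13 |   4 | ececfddfbffecdffffeca
  14 |   6 | ecfddfbffecdffffeca
  15 |   2 | egececfddfbffecdffffeca
  16 |  11 | fbffecdffffeca
  17 |   8 | fddfbffecdffffeca
  18 |  21 | feca
  19 |  14 | fecdffffeca
  20 |  20 | ffeca
  21 |  13 | ffecdffffeca
  22 |  19 | fffeca
  23 |  18 | ffffeca
  24 |   3 | gececfddfbffecdffffeca

SA = [24, 0, 12, 23, 16, 5, 7, 9, 1, 10, 17, 22, 15, 4, 6, 2, 11, 8, 21, 14, 20, 13, 19, 18, 3]
rank  pair      lcp
   1  s[24:],s[0:]  1  'a'
   2  s[0:],s[12:]  0  ''
   3  s[12:],s[23:]  0  ''
   4  s[23:],s[16:]  1  'c'
   5  s[16:],s[5:]  1  'c'
   6  s[5:],s[7:]  1  'c'
   7  s[7:],s[9:]  0  ''
   8  s[9:],s[1:]  1  'd'
   9  s[1:],s[10:]  1  'd'
  10  s[10:],s[17:]  2  'df'
  11  s[17:],s[22:]  0  ''
  12  s[22:],s[15:]  2  'ec'
  13  s[15:],s[4:]  2  'ec'
  14  s[4:],s[6:]  2  'ec'
  15  s[6:],s[2:]  1  'e'
  16  s[2:],s[11:]  0  ''
  17  s[11:],s[8:]  1  'f'
  18  s[8:],s[21:]  1  'f'
  19  s[21:],s[14:]  3  'fec'
  20  s[14:],s[20:]  1  'f'
  21  s[20:],s[13:]  4  'ffec'
  22  s[13:],s[19:]  2  'ff'
  23  s[19:],s[18:]  3  'fff'
  24  s[18:],s[3:]  0  ''

[0, 1, 0, 0, 1, 1, 1, 0, 1, 1, 2, 0, 2, 2, 2, 1, 0, 1, 1, 3, 1, 4, 2, 3, 0]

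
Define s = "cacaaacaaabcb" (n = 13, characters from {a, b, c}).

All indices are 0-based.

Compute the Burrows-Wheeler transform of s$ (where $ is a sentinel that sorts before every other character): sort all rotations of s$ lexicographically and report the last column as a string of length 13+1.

bccaaaaccaaa$b

rank  rotation        last
    0  $cacaaacaaabcb  b
    1  aaabcb$cacaaac  c
    2  aaacaaabcb$cac  c
    3  aabcb$cacaaaca  a
    4  aacaaabcb$caca  a
    5  abcb$cacaaacaa  a
    6  acaaabcb$cacaa  a
    7  acaaacaaabcb$c  c
    8  b$cacaaacaaabc  c
    9  bcb$cacaaacaaa  a
   10  caaabcb$cacaaa  a
   11  caaacaaabcb$ca  a
   12  cacaaacaaabcb$  $
   13  cb$cacaaacaaab  b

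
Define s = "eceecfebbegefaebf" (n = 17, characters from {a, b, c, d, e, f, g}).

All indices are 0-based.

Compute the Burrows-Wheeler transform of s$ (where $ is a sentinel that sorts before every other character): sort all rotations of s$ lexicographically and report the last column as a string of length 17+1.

ffebeeefa$ecgbbece

rank  rotation            last
    0  $eceecfebbegefaebf  f
    1  aebf$eceecfebbegef  f
    2  bbegefaebf$eceecfe  e
    3  begefaebf$eceecfeb  b
    4  bf$eceecfebbegefae  e
    5  ceecfebbegefaebf$e  e
    6  cfebbegefaebf$ecee  e
    7  ebbegefaebf$eceecf  f
    8  ebf$eceecfebbegefa  a
    9  eceecfebbegefaebf$  $
   10  ecfebbegefaebf$ece  e
   11  eecfebbegefaebf$ec  c
   12  efaebf$eceecfebbeg  g
   13  egefaebf$eceecfebb  b
   14  f$eceecfebbegefaeb  b
   15  faebf$eceecfebbege  e
   16  febbegefaebf$eceec  c
   17  gefaebf$eceecfebbe  e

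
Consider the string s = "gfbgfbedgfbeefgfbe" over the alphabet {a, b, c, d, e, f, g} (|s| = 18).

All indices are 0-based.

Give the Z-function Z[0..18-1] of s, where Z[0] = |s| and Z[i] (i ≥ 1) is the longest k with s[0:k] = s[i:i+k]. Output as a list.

[18, 0, 0, 3, 0, 0, 0, 0, 3, 0, 0, 0, 0, 0, 3, 0, 0, 0]

Z[0]=18
i=1: outside box; Z[1]=0
i=2: outside box; Z[2]=0
i=3: outside box; Z[3]=3 grow→box=[3,6)
i=4: min(r-i=2, Z[1]=0)=0; Z[4]=0
i=5: min(r-i=1, Z[2]=0)=0; Z[5]=0
i=6: outside box; Z[6]=0
i=7: outside box; Z[7]=0
i=8: outside box; Z[8]=3 grow→box=[8,11)
i=9: min(r-i=2, Z[1]=0)=0; Z[9]=0
i=10: min(r-i=1, Z[2]=0)=0; Z[10]=0
i=11: outside box; Z[11]=0
i=12: outside box; Z[12]=0
i=13: outside box; Z[13]=0
i=14: outside box; Z[14]=3 grow→box=[14,17)
i=15: min(r-i=2, Z[1]=0)=0; Z[15]=0
i=16: min(r-i=1, Z[2]=0)=0; Z[16]=0
i=17: outside box; Z[17]=0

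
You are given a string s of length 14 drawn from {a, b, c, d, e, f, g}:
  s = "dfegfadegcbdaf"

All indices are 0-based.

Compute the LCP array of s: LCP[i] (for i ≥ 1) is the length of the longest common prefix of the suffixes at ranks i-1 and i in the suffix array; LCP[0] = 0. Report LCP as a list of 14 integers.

[0, 1, 0, 0, 0, 1, 1, 0, 2, 0, 1, 1, 0, 1]

rank→(start, suffix):
  0 → (5, 'adegcbdaf')
  1 → (12, 'af')
  2 → (10, 'bdaf')
  3 → (9, 'cbdaf')
  4 → (11, 'daf')
  5 → (6, 'degcbdaf')
  6 → (0, 'dfegfadegcbdaf')
  7 → (7, 'egcbdaf')
  8 → (2, 'egfadegcbdaf')
  9 → (13, 'f')
  10 → (4, 'fadegcbdaf')
  11 → (1, 'fegfadegcbdaf')
  12 → (8, 'gcbdaf')
  13 → (3, 'gfadegcbdaf')

SA = [5, 12, 10, 9, 11, 6, 0, 7, 2, 13, 4, 1, 8, 3]
rank  pair      lcp
   1  s[5:],s[12:]  1  'a'
   2  s[12:],s[10:]  0  ''
   3  s[10:],s[9:]  0  ''
   4  s[9:],s[11:]  0  ''
   5  s[11:],s[6:]  1  'd'
   6  s[6:],s[0:]  1  'd'
   7  s[0:],s[7:]  0  ''
   8  s[7:],s[2:]  2  'eg'
   9  s[2:],s[13:]  0  ''
  10  s[13:],s[4:]  1  'f'
  11  s[4:],s[1:]  1  'f'
  12  s[1:],s[8:]  0  ''
  13  s[8:],s[3:]  1  'g'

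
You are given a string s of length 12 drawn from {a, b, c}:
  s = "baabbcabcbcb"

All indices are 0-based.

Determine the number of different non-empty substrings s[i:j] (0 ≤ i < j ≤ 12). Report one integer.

64

rank→(start, suffix):
  0 → (1, 'aabbcabcbcb')
  1 → (2, 'abbcabcbcb')
  2 → (6, 'abcbcb')
  3 → (11, 'b')
  4 → (0, 'baabbcabcbcb')
  5 → (3, 'bbcabcbcb')
  6 → (4, 'bcabcbcb')
  7 → (9, 'bcb')
  8 → (7, 'bcbcb')
  9 → (5, 'cabcbcb')
  10 → (10, 'cb')
  11 → (8, 'cbcb')

SA = [1, 2, 6, 11, 0, 3, 4, 9, 7, 5, 10, 8]
i: (SA[i-1],SA[i]) lcp shared
  1: (1,2) 1 'a'
  2: (2,6) 2 'ab'
  3: (6,11) 0 ''
  4: (11,0) 1 'b'
  5: (0,3) 1 'b'
  6: (3,4) 1 'b'
  7: (4,9) 2 'bc'
  8: (9,7) 3 'bcb'
  9: (7,5) 0 ''
  10: (5,10) 1 'c'
  11: (10,8) 2 'cb'

n(n+1)/2 = 12·13/2 = 78
Σ LCP = 0 + 1 + 2 + 0 + 1 + 1 + 1 + 2 + 3 + 0 + 1 + 2 = 14
distinct = 78 − 14 = 64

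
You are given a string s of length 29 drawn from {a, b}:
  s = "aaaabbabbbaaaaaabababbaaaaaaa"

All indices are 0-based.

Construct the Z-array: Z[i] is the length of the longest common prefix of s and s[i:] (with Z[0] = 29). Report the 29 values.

[29, 3, 2, 1, 0, 0, 1, 0, 0, 0, 4, 4, 5, 3, 2, 1, 0, 1, 0, 1, 0, 0, 4, 4, 4, 4, 3, 2, 1]

Z[0]=29
i=1: fresh scan; Z[1]=3 extend→box=[1,4)
i=2: min(r-i=2, Z[1]=3)=2; Z[2]=2
i=3: min(r-i=1, Z[2]=2)=1; Z[3]=1
i=4: fresh scan; Z[4]=0
i=5: fresh scan; Z[5]=0
i=6: fresh scan; Z[6]=1 extend→box=[6,7)
i=7: fresh scan; Z[7]=0
i=8: fresh scan; Z[8]=0
i=9: fresh scan; Z[9]=0
i=10: fresh scan; Z[10]=4 extend→box=[10,14)
i=11: min(r-i=3, Z[1]=3)=3; Z[11]=4 extend→box=[11,15)
i=12: min(r-i=3, Z[1]=3)=3; Z[12]=5 extend→box=[12,17)
i=13: min(r-i=4, Z[1]=3)=3; Z[13]=3
i=14: min(r-i=3, Z[2]=2)=2; Z[14]=2
i=15: min(r-i=2, Z[3]=1)=1; Z[15]=1
i=16: min(r-i=1, Z[4]=0)=0; Z[16]=0
i=17: fresh scan; Z[17]=1 extend→box=[17,18)
i=18: fresh scan; Z[18]=0
i=19: fresh scan; Z[19]=1 extend→box=[19,20)
i=20: fresh scan; Z[20]=0
i=21: fresh scan; Z[21]=0
i=22: fresh scan; Z[22]=4 extend→box=[22,26)
i=23: min(r-i=3, Z[1]=3)=3; Z[23]=4 extend→box=[23,27)
i=24: min(r-i=3, Z[1]=3)=3; Z[24]=4 extend→box=[24,28)
i=25: min(r-i=3, Z[1]=3)=3; Z[25]=4 extend→box=[25,29)
i=26: min(r-i=3, Z[1]=3)=3; Z[26]=3
i=27: min(r-i=2, Z[2]=2)=2; Z[27]=2
i=28: min(r-i=1, Z[3]=1)=1; Z[28]=1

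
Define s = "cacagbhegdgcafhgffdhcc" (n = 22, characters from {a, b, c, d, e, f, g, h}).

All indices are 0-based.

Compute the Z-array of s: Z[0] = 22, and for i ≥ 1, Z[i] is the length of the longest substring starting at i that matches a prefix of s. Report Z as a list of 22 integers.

[22, 0, 2, 0, 0, 0, 0, 0, 0, 0, 0, 2, 0, 0, 0, 0, 0, 0, 0, 0, 1, 1]

Z[0]=22
i=1: fresh scan; Z[1]=0
i=2: fresh scan; Z[2]=2 scan→box=[2,4)
i=3: min(r-i=1, Z[1]=0)=0; Z[3]=0
i=4: fresh scan; Z[4]=0
i=5: fresh scan; Z[5]=0
i=6: fresh scan; Z[6]=0
i=7: fresh scan; Z[7]=0
i=8: fresh scan; Z[8]=0
i=9: fresh scan; Z[9]=0
i=10: fresh scan; Z[10]=0
i=11: fresh scan; Z[11]=2 scan→box=[11,13)
i=12: min(r-i=1, Z[1]=0)=0; Z[12]=0
i=13: fresh scan; Z[13]=0
i=14: fresh scan; Z[14]=0
i=15: fresh scan; Z[15]=0
i=16: fresh scan; Z[16]=0
i=17: fresh scan; Z[17]=0
i=18: fresh scan; Z[18]=0
i=19: fresh scan; Z[19]=0
i=20: fresh scan; Z[20]=1 scan→box=[20,21)
i=21: fresh scan; Z[21]=1 scan→box=[21,22)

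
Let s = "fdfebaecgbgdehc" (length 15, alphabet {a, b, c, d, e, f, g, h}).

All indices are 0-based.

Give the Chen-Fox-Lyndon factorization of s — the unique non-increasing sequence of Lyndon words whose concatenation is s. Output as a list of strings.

["f", "dfe", "b", "aecgbgdehc"]

emit factor 1: 'f' (i=0, period=1)
emit factor 2: 'dfe' (i=1, period=3)
emit factor 3: 'b' (i=4, period=1)
emit factor 4: 'aecgbgdehc' (i=5, period=10)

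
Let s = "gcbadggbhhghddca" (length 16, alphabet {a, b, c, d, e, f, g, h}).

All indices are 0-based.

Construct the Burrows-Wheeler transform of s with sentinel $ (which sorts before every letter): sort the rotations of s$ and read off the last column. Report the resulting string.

acbcgdgdhag$dhghb

rank  rotation           last
    0  $gcbadggbhhghddca  a
    1  a$gcbadggbhhghddc  c
    2  adggbhhghddca$gcb  b
    3  badggbhhghddca$gc  c
    4  bhhghddca$gcbadgg  g
    5  ca$gcbadggbhhghdd  d
    6  cbadggbhhghddca$g  g
    7  dca$gcbadggbhhghd  d
    8  ddca$gcbadggbhhgh  h
    9  dggbhhghddca$gcba  a
   10  gbhhghddca$gcbadg  g
   11  gcbadggbhhghddca$  $
   12  ggbhhghddca$gcbad  d
   13  ghddca$gcbadggbhh  h
   14  hddca$gcbadggbhhg  g
   15  hghddca$gcbadggbh  h
   16  hhghddca$gcbadggb  b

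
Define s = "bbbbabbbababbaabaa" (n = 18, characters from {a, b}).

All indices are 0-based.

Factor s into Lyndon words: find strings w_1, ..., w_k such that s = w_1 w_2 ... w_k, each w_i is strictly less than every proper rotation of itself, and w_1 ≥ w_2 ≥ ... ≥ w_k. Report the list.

emit factor 1: 'b' (i=0, period=1)
emit factor 2: 'b' (i=1, period=1)
emit factor 3: 'b' (i=2, period=1)
emit factor 4: 'b' (i=3, period=1)
emit factor 5: 'abbb' (i=4, period=4)
emit factor 6: 'ababb' (i=8, period=5)
emit factor 7: 'aab' (i=13, period=3)
emit factor 8: 'a' (i=16, period=1)
emit factor 9: 'a' (i=17, period=1)

["b", "b", "b", "b", "abbb", "ababb", "aab", "a", "a"]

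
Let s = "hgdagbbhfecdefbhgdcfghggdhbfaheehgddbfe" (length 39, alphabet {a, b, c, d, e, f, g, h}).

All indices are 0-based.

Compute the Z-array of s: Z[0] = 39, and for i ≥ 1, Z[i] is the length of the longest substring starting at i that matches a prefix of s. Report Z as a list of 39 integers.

Z[0]=39
i=1: outside box; Z[1]=0
i=2: outside box; Z[2]=0
i=3: outside box; Z[3]=0
i=4: outside box; Z[4]=0
i=5: outside box; Z[5]=0
i=6: outside box; Z[6]=0
i=7: outside box; Z[7]=1 scan→box=[7,8)
i=8: outside box; Z[8]=0
i=9: outside box; Z[9]=0
i=10: outside box; Z[10]=0
i=11: outside box; Z[11]=0
i=12: outside box; Z[12]=0
i=13: outside box; Z[13]=0
i=14: outside box; Z[14]=0
i=15: outside box; Z[15]=3 scan→box=[15,18)
i=16: min(r-i=2, Z[1]=0)=0; Z[16]=0
i=17: min(r-i=1, Z[2]=0)=0; Z[17]=0
i=18: outside box; Z[18]=0
i=19: outside box; Z[19]=0
i=20: outside box; Z[20]=0
i=21: outside box; Z[21]=2 scan→box=[21,23)
i=22: min(r-i=1, Z[1]=0)=0; Z[22]=0
i=23: outside box; Z[23]=0
i=24: outside box; Z[24]=0
i=25: outside box; Z[25]=1 scan→box=[25,26)
i=26: outside box; Z[26]=0
i=27: outside box; Z[27]=0
i=28: outside box; Z[28]=0
i=29: outside box; Z[29]=1 scan→box=[29,30)
i=30: outside box; Z[30]=0
i=31: outside box; Z[31]=0
i=32: outside box; Z[32]=3 scan→box=[32,35)
i=33: min(r-i=2, Z[1]=0)=0; Z[33]=0
i=34: min(r-i=1, Z[2]=0)=0; Z[34]=0
i=35: outside box; Z[35]=0
i=36: outside box; Z[36]=0
i=37: outside box; Z[37]=0
i=38: outside box; Z[38]=0

[39, 0, 0, 0, 0, 0, 0, 1, 0, 0, 0, 0, 0, 0, 0, 3, 0, 0, 0, 0, 0, 2, 0, 0, 0, 1, 0, 0, 0, 1, 0, 0, 3, 0, 0, 0, 0, 0, 0]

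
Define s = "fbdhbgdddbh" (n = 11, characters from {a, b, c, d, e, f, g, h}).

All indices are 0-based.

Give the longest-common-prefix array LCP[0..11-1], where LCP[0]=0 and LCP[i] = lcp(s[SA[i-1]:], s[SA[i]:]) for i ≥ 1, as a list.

sorted suffixes:
  #0 SA[0]=1  'bdhbgdddbh'
  #1 SA[1]=4  'bgdddbh'
  #2 SA[2]=9  'bh'
  #3 SA[3]=8  'dbh'
  #4 SA[4]=7  'ddbh'
  #5 SA[5]=6  'dddbh'
  #6 SA[6]=2  'dhbgdddbh'
  #7 SA[7]=0  'fbdhbgdddbh'
  #8 SA[8]=5  'gdddbh'
  #9 SA[9]=10  'h'
  #10 SA[10]=3  'hbgdddbh'

SA = [1, 4, 9, 8, 7, 6, 2, 0, 5, 10, 3]
[i] adj suffixes → lcp
  [1] 1/4 → 1 ('b')
  [2] 4/9 → 1 ('b')
  [3] 9/8 → 0 ('')
  [4] 8/7 → 1 ('d')
  [5] 7/6 → 2 ('dd')
  [6] 6/2 → 1 ('d')
  [7] 2/0 → 0 ('')
  [8] 0/5 → 0 ('')
  [9] 5/10 → 0 ('')
  [10] 10/3 → 1 ('h')

[0, 1, 1, 0, 1, 2, 1, 0, 0, 0, 1]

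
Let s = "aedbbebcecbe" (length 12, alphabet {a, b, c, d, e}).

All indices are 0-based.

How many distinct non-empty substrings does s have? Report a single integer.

70

rank→(start, suffix):
  0 → (0, 'aedbbebcecbe')
  1 → (3, 'bbebcecbe')
  2 → (6, 'bcecbe')
  3 → (10, 'be')
  4 → (4, 'bebcecbe')
  5 → (9, 'cbe')
  6 → (7, 'cecbe')
  7 → (2, 'dbbebcecbe')
  8 → (11, 'e')
  9 → (5, 'ebcecbe')
  10 → (8, 'ecbe')
  11 → (1, 'edbbebcecbe')

SA = [0, 3, 6, 10, 4, 9, 7, 2, 11, 5, 8, 1]
i: (SA[i-1],SA[i]) lcp shared
  1: (0,3) 0 ''
  2: (3,6) 1 'b'
  3: (6,10) 1 'b'
  4: (10,4) 2 'be'
  5: (4,9) 0 ''
  6: (9,7) 1 'c'
  7: (7,2) 0 ''
  8: (2,11) 0 ''
  9: (11,5) 1 'e'
  10: (5,8) 1 'e'
  11: (8,1) 1 'e'

n(n+1)/2 = 12·13/2 = 78
Σ LCP = 0 + 0 + 1 + 1 + 2 + 0 + 1 + 0 + 0 + 1 + 1 + 1 = 8
distinct = 78 − 8 = 70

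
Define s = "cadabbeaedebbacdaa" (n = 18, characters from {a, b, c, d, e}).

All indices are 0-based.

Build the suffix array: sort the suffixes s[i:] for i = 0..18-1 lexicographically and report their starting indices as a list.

[17, 16, 3, 13, 1, 7, 12, 11, 4, 5, 0, 14, 15, 2, 9, 6, 10, 8]

rank | idx | suffix
   0 |  17 | a
   1 |  16 | aa
   2 |   3 | abbeaedebbacdaa
   3 |  13 | acdaa
   4 |   1 | adabbeaedebbacdaa
   5 |   7 | aedebbacdaa
   6 |  12 | bacdaa
   7 |  11 | bbacdaa
   8 |   4 | bbeaedebbacdaa
   9 |   5 | beaedebbacdaa
  10 |   0 | cadabbeaedebbacdaa
  11 |  14 | cdaa
  12 |  15 | daa
  13 |   2 | dabbeaedebbacdaa
  14 |   9 | debbacdaa
  15 |   6 | eaedebbacdaa
  16 |  10 | ebbacdaa
  17 |   8 | edebbacdaa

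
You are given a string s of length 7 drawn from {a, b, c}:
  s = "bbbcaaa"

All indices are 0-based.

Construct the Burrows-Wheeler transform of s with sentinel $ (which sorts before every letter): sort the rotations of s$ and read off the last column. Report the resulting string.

aaac$bbb

rank  rotation  last
    0  $bbbcaaa  a
    1  a$bbbcaa  a
    2  aa$bbbca  a
    3  aaa$bbbc  c
    4  bbbcaaa$  $
    5  bbcaaa$b  b
    6  bcaaa$bb  b
    7  caaa$bbb  b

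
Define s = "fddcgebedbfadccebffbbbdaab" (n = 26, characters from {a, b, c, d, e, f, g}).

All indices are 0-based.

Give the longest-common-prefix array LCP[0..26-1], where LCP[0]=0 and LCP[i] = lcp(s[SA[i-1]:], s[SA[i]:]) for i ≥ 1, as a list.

rank | idx | suffix
   0 |  23 | aab
   1 |  24 | ab
   2 |  11 | adccebffbbbdaab
   3 |  25 | b
   4 |  19 | bbbdaab
   5 |  20 | bbdaab
   6 |  21 | bdaab
   7 |   6 | bedbfadccebffbbbdaab
   8 |   9 | bfadccebffbbbdaab
   9 |  16 | bffbbbdaab
  10 |  13 | ccebffbbbdaab
  11 |  14 | cebffbbbdaab
  12 |   3 | cgebedbfadccebffbbbdaab
  13 |  22 | daab
  14 |   8 | dbfadccebffbbbdaab
  15 |  12 | dccebffbbbdaab
  16 |   2 | dcgebedbfadccebffbbbdaab
  17 |   1 | ddcgebedbfadccebffbbbdaab
  18 |   5 | ebedbfadccebffbbbdaab
  19 |  15 | ebffbbbdaab
  20 |   7 | edbfadccebffbbbdaab
  21 |  10 | fadccebffbbbdaab
  22 |  18 | fbbbdaab
  23 |   0 | fddcgebedbfadccebffbbbdaab
  24 |  17 | ffbbbdaab
  25 |   4 | gebedbfadccebffbbbdaab

SA = [23, 24, 11, 25, 19, 20, 21, 6, 9, 16, 13, 14, 3, 22, 8, 12, 2, 1, 5, 15, 7, 10, 18, 0, 17, 4]
[i] adj suffixes → lcp
  [1] 23/24 → 1 ('a')
  [2] 24/11 → 1 ('a')
  [3] 11/25 → 0 ('')
  [4] 25/19 → 1 ('b')
  [5] 19/20 → 2 ('bb')
  [6] 20/21 → 1 ('b')
  [7] 21/6 → 1 ('b')
  [8] 6/9 → 1 ('b')
  [9] 9/16 → 2 ('bf')
  [10] 16/13 → 0 ('')
  [11] 13/14 → 1 ('c')
  [12] 14/3 → 1 ('c')
  [13] 3/22 → 0 ('')
  [14] 22/8 → 1 ('d')
  [15] 8/12 → 1 ('d')
  [16] 12/2 → 2 ('dc')
  [17] 2/1 → 1 ('d')
  [18] 1/5 → 0 ('')
  [19] 5/15 → 2 ('eb')
  [20] 15/7 → 1 ('e')
  [21] 7/10 → 0 ('')
  [22] 10/18 → 1 ('f')
  [23] 18/0 → 1 ('f')
  [24] 0/17 → 1 ('f')
  [25] 17/4 → 0 ('')

[0, 1, 1, 0, 1, 2, 1, 1, 1, 2, 0, 1, 1, 0, 1, 1, 2, 1, 0, 2, 1, 0, 1, 1, 1, 0]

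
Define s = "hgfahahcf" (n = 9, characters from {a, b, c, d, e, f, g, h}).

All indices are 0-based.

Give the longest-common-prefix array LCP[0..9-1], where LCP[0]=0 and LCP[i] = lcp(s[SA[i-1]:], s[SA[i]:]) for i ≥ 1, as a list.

rank→(start, suffix):
  0 → (3, 'ahahcf')
  1 → (5, 'ahcf')
  2 → (7, 'cf')
  3 → (8, 'f')
  4 → (2, 'fahahcf')
  5 → (1, 'gfahahcf')
  6 → (4, 'hahcf')
  7 → (6, 'hcf')
  8 → (0, 'hgfahahcf')

SA = [3, 5, 7, 8, 2, 1, 4, 6, 0]
i: (SA[i-1],SA[i]) lcp shared
  1: (3,5) 2 'ah'
  2: (5,7) 0 ''
  3: (7,8) 0 ''
  4: (8,2) 1 'f'
  5: (2,1) 0 ''
  6: (1,4) 0 ''
  7: (4,6) 1 'h'
  8: (6,0) 1 'h'

[0, 2, 0, 0, 1, 0, 0, 1, 1]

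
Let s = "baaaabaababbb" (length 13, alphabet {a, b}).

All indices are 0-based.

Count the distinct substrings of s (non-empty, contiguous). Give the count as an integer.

sorted suffixes:
  #0 SA[0]=1  'aaaabaababbb'
  #1 SA[1]=2  'aaabaababbb'
  #2 SA[2]=3  'aabaababbb'
  #3 SA[3]=6  'aababbb'
  #4 SA[4]=4  'abaababbb'
  #5 SA[5]=7  'ababbb'
  #6 SA[6]=9  'abbb'
  #7 SA[7]=12  'b'
  #8 SA[8]=0  'baaaabaababbb'
  #9 SA[9]=5  'baababbb'
  #10 SA[10]=8  'babbb'
  #11 SA[11]=11  'bb'
  #12 SA[12]=10  'bbb'

SA = [1, 2, 3, 6, 4, 7, 9, 12, 0, 5, 8, 11, 10]
i: (SA[i-1],SA[i]) lcp shared
  1: (1,2) 3 'aaa'
  2: (2,3) 2 'aa'
  3: (3,6) 4 'aaba'
  4: (6,4) 1 'a'
  5: (4,7) 3 'aba'
  6: (7,9) 2 'ab'
  7: (9,12) 0 ''
  8: (12,0) 1 'b'
  9: (0,5) 3 'baa'
  10: (5,8) 2 'ba'
  11: (8,11) 1 'b'
  12: (11,10) 2 'bb'

n(n+1)/2 = 13·14/2 = 91
Σ LCP = 0 + 3 + 2 + 4 + 1 + 3 + 2 + 0 + 1 + 3 + 2 + 1 + 2 = 24
distinct = 91 − 24 = 67

67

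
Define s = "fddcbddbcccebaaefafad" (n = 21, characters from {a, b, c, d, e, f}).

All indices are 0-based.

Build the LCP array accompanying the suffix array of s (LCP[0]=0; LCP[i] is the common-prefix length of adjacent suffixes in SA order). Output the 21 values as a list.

rank | idx | suffix
   0 |  13 | aaefafad
   1 |  19 | ad
   2 |  14 | aefafad
   3 |  17 | afad
   4 |  12 | baaefafad
   5 |   7 | bcccebaaefafad
   6 |   4 | bddbcccebaaefafad
   7 |   3 | cbddbcccebaaefafad
   8 |   8 | cccebaaefafad
   9 |   9 | ccebaaefafad
  10 |  10 | cebaaefafad
  11 |  20 | d
  12 |   6 | dbcccebaaefafad
  13 |   2 | dcbddbcccebaaefafad
  14 |   5 | ddbcccebaaefafad
  15 |   1 | ddcbddbcccebaaefafad
  16 |  11 | ebaaefafad
  17 |  15 | efafad
  18 |  18 | fad
  19 |  16 | fafad
  20 |   0 | fddcbddbcccebaaefafad

SA = [13, 19, 14, 17, 12, 7, 4, 3, 8, 9, 10, 20, 6, 2, 5, 1, 11, 15, 18, 16, 0]
i: (SA[i-1],SA[i]) lcp shared
  1: (13,19) 1 'a'
  2: (19,14) 1 'a'
  3: (14,17) 1 'a'
  4: (17,12) 0 ''
  5: (12,7) 1 'b'
  6: (7,4) 1 'b'
  7: (4,3) 0 ''
  8: (3,8) 1 'c'
  9: (8,9) 2 'cc'
  10: (9,10) 1 'c'
  11: (10,20) 0 ''
  12: (20,6) 1 'd'
  13: (6,2) 1 'd'
  14: (2,5) 1 'd'
  15: (5,1) 2 'dd'
  16: (1,11) 0 ''
  17: (11,15) 1 'e'
  18: (15,18) 0 ''
  19: (18,16) 2 'fa'
  20: (16,0) 1 'f'

[0, 1, 1, 1, 0, 1, 1, 0, 1, 2, 1, 0, 1, 1, 1, 2, 0, 1, 0, 2, 1]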